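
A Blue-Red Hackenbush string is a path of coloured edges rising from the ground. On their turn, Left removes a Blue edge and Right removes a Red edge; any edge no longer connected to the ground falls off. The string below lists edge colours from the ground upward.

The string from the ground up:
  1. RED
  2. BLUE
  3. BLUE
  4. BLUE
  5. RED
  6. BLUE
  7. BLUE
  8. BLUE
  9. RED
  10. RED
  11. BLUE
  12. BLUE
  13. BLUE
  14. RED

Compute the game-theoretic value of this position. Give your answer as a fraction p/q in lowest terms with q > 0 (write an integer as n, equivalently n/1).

-1123/8192

Recurse on prefixes of the 14-edge string RED BLUE BLUE BLUE RED BLUE BLUE BLUE RED RED BLUE BLUE BLUE RED:
v(R) = { — | 0 } so -1
v(RB) = { -1 | 0 } so -1/2
v(RBB) = { -1,-1/2 | 0 } so -1/4
v(RBBB) = { -1,-1/2,-1/4 | 0 } so -1/8
v(RBBBR) = { -1,-1/2,-1/4 | -1/8,0 } so -3/16
v(RBBBRB) = { -1,-1/2,-1/4,-3/16 | -1/8,0 } so -5/32
v(RBBBRBB) = { -1,-1/2,-1/4,-3/16,-5/32 | -1/8,0 } so -9/64
v(RBBBRBBB) = { -1,-1/2,-1/4,-3/16,-5/32,-9/64 | -1/8,0 } so -17/128
v(RBBBRBBBR) = { -1,-1/2,-1/4,-3/16,-5/32,-9/64 | -17/128,-1/8,0 } so -35/256
v(RBBBRBBBRR) = { -1,-1/2,-1/4,-3/16,-5/32,-9/64 | -35/256,-17/128,-1/8,0 } so -71/512
v(RBBBRBBBRRB) = { -1,-1/2,-1/4,-3/16,-5/32,-9/64,-71/512 | -35/256,-17/128,-1/8,0 } so -141/1024
v(RBBBRBBBRRBB) = { -1,-1/2,-1/4,-3/16,-5/32,-9/64,-71/512,-141/1024 | -35/256,-17/128,-1/8,0 } so -281/2048
v(RBBBRBBBRRBBB) = { -1,-1/2,-1/4,-3/16,-5/32,-9/64,-71/512,-141/1024,-281/2048 | -35/256,-17/128,-1/8,0 } so -561/4096
v(RBBBRBBBRRBBBR) = { -1,-1/2,-1/4,-3/16,-5/32,-9/64,-71/512,-141/1024,-281/2048 | -561/4096,-35/256,-17/128,-1/8,0 } so -1123/8192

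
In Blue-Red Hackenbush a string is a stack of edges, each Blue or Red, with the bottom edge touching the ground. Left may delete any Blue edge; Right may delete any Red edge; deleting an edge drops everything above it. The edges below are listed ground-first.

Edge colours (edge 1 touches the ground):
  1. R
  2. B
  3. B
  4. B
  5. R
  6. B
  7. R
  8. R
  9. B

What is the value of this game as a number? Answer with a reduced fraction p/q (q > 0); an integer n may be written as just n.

edge 1 of 9 (R): { (no moves) | 0 } = -1
edge 2 of 9 (B): { -1 | 0 } = -1/2
edge 3 of 9 (B): { -1; -1/2 | 0 } = -1/4
edge 4 of 9 (B): { -1; -1/2; -1/4 | 0 } = -1/8
edge 5 of 9 (R): { -1; -1/2; -1/4 | -1/8; 0 } = -3/16
edge 6 of 9 (B): { -1; -1/2; -1/4; -3/16 | -1/8; 0 } = -5/32
edge 7 of 9 (R): { -1; -1/2; -1/4; -3/16 | -5/32; -1/8; 0 } = -11/64
edge 8 of 9 (R): { -1; -1/2; -1/4; -3/16 | -11/64; -5/32; -1/8; 0 } = -23/128
edge 9 of 9 (B): { -1; -1/2; -1/4; -3/16; -23/128 | -11/64; -5/32; -1/8; 0 } = -45/256

-45/256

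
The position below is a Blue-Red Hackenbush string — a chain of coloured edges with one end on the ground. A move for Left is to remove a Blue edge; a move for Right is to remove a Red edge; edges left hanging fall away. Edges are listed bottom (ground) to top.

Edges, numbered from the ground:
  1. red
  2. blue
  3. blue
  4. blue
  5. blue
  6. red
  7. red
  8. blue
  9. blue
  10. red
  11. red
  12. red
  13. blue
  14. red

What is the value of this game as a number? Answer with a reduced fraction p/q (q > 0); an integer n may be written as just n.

-827/8192

1 of 14 · r · max L −∞ · min R 0 -> -1
2 of 14 · rb · max L -1 · min R 0 -> -1/2
3 of 14 · rbb · max L -1/2 · min R 0 -> -1/4
4 of 14 · rbbb · max L -1/4 · min R 0 -> -1/8
5 of 14 · rbbbb · max L -1/8 · min R 0 -> -1/16
6 of 14 · rbbbbr · max L -1/8 · min R -1/16 -> -3/32
7 of 14 · rbbbbrr · max L -1/8 · min R -3/32 -> -7/64
8 of 14 · rbbbbrrb · max L -7/64 · min R -3/32 -> -13/128
9 of 14 · rbbbbrrbb · max L -13/128 · min R -3/32 -> -25/256
10 of 14 · rbbbbrrbbr · max L -13/128 · min R -25/256 -> -51/512
11 of 14 · rbbbbrrbbrr · max L -13/128 · min R -51/512 -> -103/1024
12 of 14 · rbbbbrrbbrrr · max L -13/128 · min R -103/1024 -> -207/2048
13 of 14 · rbbbbrrbbrrrb · max L -207/2048 · min R -103/1024 -> -413/4096
14 of 14 · rbbbbrrbbrrrbr · max L -207/2048 · min R -413/4096 -> -827/8192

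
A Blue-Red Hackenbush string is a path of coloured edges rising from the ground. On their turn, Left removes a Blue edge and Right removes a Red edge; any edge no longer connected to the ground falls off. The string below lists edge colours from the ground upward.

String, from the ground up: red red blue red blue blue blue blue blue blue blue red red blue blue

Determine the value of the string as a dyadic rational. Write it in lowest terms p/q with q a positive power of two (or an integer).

-12313/8192

Recurse on prefixes of the 15-edge string red red blue red blue blue blue blue blue blue blue red red blue blue:
step 1: add red to get r; options L={ ∅ } R={ 0 } ⇒ -1
step 2: add red to get rr; options L={ ∅ } R={ -1, 0 } ⇒ -2
step 3: add blue to get rrb; options L={ -2 } R={ -1, 0 } ⇒ -3/2
step 4: add red to get rrbr; options L={ -2 } R={ -3/2, -1, 0 } ⇒ -7/4
step 5: add blue to get rrbrb; options L={ -2, -7/4 } R={ -3/2, -1, 0 } ⇒ -13/8
step 6: add blue to get rrbrbb; options L={ -2, -7/4, -13/8 } R={ -3/2, -1, 0 } ⇒ -25/16
step 7: add blue to get rrbrbbb; options L={ -2, -7/4, -13/8, -25/16 } R={ -3/2, -1, 0 } ⇒ -49/32
step 8: add blue to get rrbrbbbb; options L={ -2, -7/4, -13/8, -25/16, -49/32 } R={ -3/2, -1, 0 } ⇒ -97/64
step 9: add blue to get rrbrbbbbb; options L={ -2, -7/4, -13/8, -25/16, -49/32, -97/64 } R={ -3/2, -1, 0 } ⇒ -193/128
step 10: add blue to get rrbrbbbbbb; options L={ -2, -7/4, -13/8, -25/16, -49/32, -97/64, -193/128 } R={ -3/2, -1, 0 } ⇒ -385/256
step 11: add blue to get rrbrbbbbbbb; options L={ -2, -7/4, -13/8, -25/16, -49/32, -97/64, -193/128, -385/256 } R={ -3/2, -1, 0 } ⇒ -769/512
step 12: add red to get rrbrbbbbbbbr; options L={ -2, -7/4, -13/8, -25/16, -49/32, -97/64, -193/128, -385/256 } R={ -769/512, -3/2, -1, 0 } ⇒ -1539/1024
step 13: add red to get rrbrbbbbbbbrr; options L={ -2, -7/4, -13/8, -25/16, -49/32, -97/64, -193/128, -385/256 } R={ -1539/1024, -769/512, -3/2, -1, 0 } ⇒ -3079/2048
step 14: add blue to get rrbrbbbbbbbrrb; options L={ -2, -7/4, -13/8, -25/16, -49/32, -97/64, -193/128, -385/256, -3079/2048 } R={ -1539/1024, -769/512, -3/2, -1, 0 } ⇒ -6157/4096
step 15: add blue to get rrbrbbbbbbbrrbb; options L={ -2, -7/4, -13/8, -25/16, -49/32, -97/64, -193/128, -385/256, -3079/2048, -6157/4096 } R={ -1539/1024, -769/512, -3/2, -1, 0 } ⇒ -12313/8192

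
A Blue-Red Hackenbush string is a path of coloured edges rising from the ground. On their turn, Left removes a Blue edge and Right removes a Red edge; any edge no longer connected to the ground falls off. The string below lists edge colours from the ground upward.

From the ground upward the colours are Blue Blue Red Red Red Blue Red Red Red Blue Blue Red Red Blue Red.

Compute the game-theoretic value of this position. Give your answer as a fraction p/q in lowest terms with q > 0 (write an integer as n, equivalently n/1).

9317/8192

Prefix values for Blue Blue Red Red Red Blue Red Red Red Blue Blue Red Red Blue Red via {L|R} + simplicity:
val(B) = { 0 |  } -> 1
val(BB) = { 0; 1 |  } -> 2
val(BBR) = { 0; 1 | 2 } -> 3/2
val(BBRR) = { 0; 1 | 3/2; 2 } -> 5/4
val(BBRRR) = { 0; 1 | 5/4; 3/2; 2 } -> 9/8
val(BBRRRB) = { 0; 1; 9/8 | 5/4; 3/2; 2 } -> 19/16
val(BBRRRBR) = { 0; 1; 9/8 | 19/16; 5/4; 3/2; 2 } -> 37/32
val(BBRRRBRR) = { 0; 1; 9/8 | 37/32; 19/16; 5/4; 3/2; 2 } -> 73/64
val(BBRRRBRRR) = { 0; 1; 9/8 | 73/64; 37/32; 19/16; 5/4; 3/2; 2 } -> 145/128
val(BBRRRBRRRB) = { 0; 1; 9/8; 145/128 | 73/64; 37/32; 19/16; 5/4; 3/2; 2 } -> 291/256
val(BBRRRBRRRBB) = { 0; 1; 9/8; 145/128; 291/256 | 73/64; 37/32; 19/16; 5/4; 3/2; 2 } -> 583/512
val(BBRRRBRRRBBR) = { 0; 1; 9/8; 145/128; 291/256 | 583/512; 73/64; 37/32; 19/16; 5/4; 3/2; 2 } -> 1165/1024
val(BBRRRBRRRBBRR) = { 0; 1; 9/8; 145/128; 291/256 | 1165/1024; 583/512; 73/64; 37/32; 19/16; 5/4; 3/2; 2 } -> 2329/2048
val(BBRRRBRRRBBRRB) = { 0; 1; 9/8; 145/128; 291/256; 2329/2048 | 1165/1024; 583/512; 73/64; 37/32; 19/16; 5/4; 3/2; 2 } -> 4659/4096
val(BBRRRBRRRBBRRBR) = { 0; 1; 9/8; 145/128; 291/256; 2329/2048 | 4659/4096; 1165/1024; 583/512; 73/64; 37/32; 19/16; 5/4; 3/2; 2 } -> 9317/8192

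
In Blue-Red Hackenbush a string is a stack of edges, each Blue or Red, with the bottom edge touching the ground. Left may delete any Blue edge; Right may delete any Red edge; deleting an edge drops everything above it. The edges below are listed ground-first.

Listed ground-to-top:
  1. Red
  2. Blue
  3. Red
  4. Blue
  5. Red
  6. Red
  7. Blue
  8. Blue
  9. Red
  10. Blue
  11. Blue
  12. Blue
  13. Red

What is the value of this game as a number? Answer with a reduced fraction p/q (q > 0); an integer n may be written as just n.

R: Left { none }, Right { 0 } ⇒ simplest -1
RB: Left { -1 }, Right { 0 } ⇒ simplest -1/2
RBR: Left { -1 }, Right { -1/2; 0 } ⇒ simplest -3/4
RBRB: Left { -1; -3/4 }, Right { -1/2; 0 } ⇒ simplest -5/8
RBRBR: Left { -1; -3/4 }, Right { -5/8; -1/2; 0 } ⇒ simplest -11/16
RBRBRR: Left { -1; -3/4 }, Right { -11/16; -5/8; -1/2; 0 } ⇒ simplest -23/32
RBRBRRB: Left { -1; -3/4; -23/32 }, Right { -11/16; -5/8; -1/2; 0 } ⇒ simplest -45/64
RBRBRRBB: Left { -1; -3/4; -23/32; -45/64 }, Right { -11/16; -5/8; -1/2; 0 } ⇒ simplest -89/128
RBRBRRBBR: Left { -1; -3/4; -23/32; -45/64 }, Right { -89/128; -11/16; -5/8; -1/2; 0 } ⇒ simplest -179/256
RBRBRRBBRB: Left { -1; -3/4; -23/32; -45/64; -179/256 }, Right { -89/128; -11/16; -5/8; -1/2; 0 } ⇒ simplest -357/512
RBRBRRBBRBB: Left { -1; -3/4; -23/32; -45/64; -179/256; -357/512 }, Right { -89/128; -11/16; -5/8; -1/2; 0 } ⇒ simplest -713/1024
RBRBRRBBRBBB: Left { -1; -3/4; -23/32; -45/64; -179/256; -357/512; -713/1024 }, Right { -89/128; -11/16; -5/8; -1/2; 0 } ⇒ simplest -1425/2048
RBRBRRBBRBBBR: Left { -1; -3/4; -23/32; -45/64; -179/256; -357/512; -713/1024 }, Right { -1425/2048; -89/128; -11/16; -5/8; -1/2; 0 } ⇒ simplest -2851/4096

-2851/4096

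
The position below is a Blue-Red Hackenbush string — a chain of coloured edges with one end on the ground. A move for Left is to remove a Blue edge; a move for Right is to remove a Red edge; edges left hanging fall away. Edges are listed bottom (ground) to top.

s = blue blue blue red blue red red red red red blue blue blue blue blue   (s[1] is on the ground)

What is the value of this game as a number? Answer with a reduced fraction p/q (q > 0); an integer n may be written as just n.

10303/4096

edge 1 of 15 (blue): { 0 | · } = 1
edge 2 of 15 (blue): { 0,1 | · } = 2
edge 3 of 15 (blue): { 0,1,2 | · } = 3
edge 4 of 15 (red): { 0,1,2 | 3 } = 5/2
edge 5 of 15 (blue): { 0,1,2,5/2 | 3 } = 11/4
edge 6 of 15 (red): { 0,1,2,5/2 | 11/4,3 } = 21/8
edge 7 of 15 (red): { 0,1,2,5/2 | 21/8,11/4,3 } = 41/16
edge 8 of 15 (red): { 0,1,2,5/2 | 41/16,21/8,11/4,3 } = 81/32
edge 9 of 15 (red): { 0,1,2,5/2 | 81/32,41/16,21/8,11/4,3 } = 161/64
edge 10 of 15 (red): { 0,1,2,5/2 | 161/64,81/32,41/16,21/8,11/4,3 } = 321/128
edge 11 of 15 (blue): { 0,1,2,5/2,321/128 | 161/64,81/32,41/16,21/8,11/4,3 } = 643/256
edge 12 of 15 (blue): { 0,1,2,5/2,321/128,643/256 | 161/64,81/32,41/16,21/8,11/4,3 } = 1287/512
edge 13 of 15 (blue): { 0,1,2,5/2,321/128,643/256,1287/512 | 161/64,81/32,41/16,21/8,11/4,3 } = 2575/1024
edge 14 of 15 (blue): { 0,1,2,5/2,321/128,643/256,1287/512,2575/1024 | 161/64,81/32,41/16,21/8,11/4,3 } = 5151/2048
edge 15 of 15 (blue): { 0,1,2,5/2,321/128,643/256,1287/512,2575/1024,5151/2048 | 161/64,81/32,41/16,21/8,11/4,3 } = 10303/4096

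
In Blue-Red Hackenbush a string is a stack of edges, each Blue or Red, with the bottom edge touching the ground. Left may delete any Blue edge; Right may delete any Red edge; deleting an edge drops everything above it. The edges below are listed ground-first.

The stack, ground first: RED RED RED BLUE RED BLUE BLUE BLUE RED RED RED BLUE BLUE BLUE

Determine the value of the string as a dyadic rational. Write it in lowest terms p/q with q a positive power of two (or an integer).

Build val(s[:k]) for k = 1..14, string s = RED RED RED BLUE RED BLUE BLUE BLUE RED RED RED BLUE BLUE BLUE.
step 1: add RED to get R; options L={  } R={ 0 } => -1
step 2: add RED to get RR; options L={  } R={ -1,0 } => -2
step 3: add RED to get RRR; options L={  } R={ -2,-1,0 } => -3
step 4: add BLUE to get RRRB; options L={ -3 } R={ -2,-1,0 } => -5/2
step 5: add RED to get RRRBR; options L={ -3 } R={ -5/2,-2,-1,0 } => -11/4
step 6: add BLUE to get RRRBRB; options L={ -3,-11/4 } R={ -5/2,-2,-1,0 } => -21/8
step 7: add BLUE to get RRRBRBB; options L={ -3,-11/4,-21/8 } R={ -5/2,-2,-1,0 } => -41/16
step 8: add BLUE to get RRRBRBBB; options L={ -3,-11/4,-21/8,-41/16 } R={ -5/2,-2,-1,0 } => -81/32
step 9: add RED to get RRRBRBBBR; options L={ -3,-11/4,-21/8,-41/16 } R={ -81/32,-5/2,-2,-1,0 } => -163/64
step 10: add RED to get RRRBRBBBRR; options L={ -3,-11/4,-21/8,-41/16 } R={ -163/64,-81/32,-5/2,-2,-1,0 } => -327/128
step 11: add RED to get RRRBRBBBRRR; options L={ -3,-11/4,-21/8,-41/16 } R={ -327/128,-163/64,-81/32,-5/2,-2,-1,0 } => -655/256
step 12: add BLUE to get RRRBRBBBRRRB; options L={ -3,-11/4,-21/8,-41/16,-655/256 } R={ -327/128,-163/64,-81/32,-5/2,-2,-1,0 } => -1309/512
step 13: add BLUE to get RRRBRBBBRRRBB; options L={ -3,-11/4,-21/8,-41/16,-655/256,-1309/512 } R={ -327/128,-163/64,-81/32,-5/2,-2,-1,0 } => -2617/1024
step 14: add BLUE to get RRRBRBBBRRRBBB; options L={ -3,-11/4,-21/8,-41/16,-655/256,-1309/512,-2617/1024 } R={ -327/128,-163/64,-81/32,-5/2,-2,-1,0 } => -5233/2048

-5233/2048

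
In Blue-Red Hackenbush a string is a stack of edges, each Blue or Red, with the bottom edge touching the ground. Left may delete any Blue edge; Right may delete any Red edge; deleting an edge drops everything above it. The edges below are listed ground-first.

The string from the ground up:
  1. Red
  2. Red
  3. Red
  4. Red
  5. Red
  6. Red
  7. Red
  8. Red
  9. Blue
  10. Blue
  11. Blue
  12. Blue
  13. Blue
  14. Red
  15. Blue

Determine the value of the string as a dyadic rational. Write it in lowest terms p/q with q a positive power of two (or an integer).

Build v(s[:k]) for k = 1..15, string s = Red Red Red Red Red Red Red Red Blue Blue Blue Blue Blue Red Blue.
v(R) = { none | 0 } so -1
v(RR) = { none | -1,0 } so -2
v(RRR) = { none | -2,-1,0 } so -3
v(RRRR) = { none | -3,-2,-1,0 } so -4
v(RRRRR) = { none | -4,-3,-2,-1,0 } so -5
v(RRRRRR) = { none | -5,-4,-3,-2,-1,0 } so -6
v(RRRRRRR) = { none | -6,-5,-4,-3,-2,-1,0 } so -7
v(RRRRRRRR) = { none | -7,-6,-5,-4,-3,-2,-1,0 } so -8
v(RRRRRRRRB) = { -8 | -7,-6,-5,-4,-3,-2,-1,0 } so -15/2
v(RRRRRRRRBB) = { -8,-15/2 | -7,-6,-5,-4,-3,-2,-1,0 } so -29/4
v(RRRRRRRRBBB) = { -8,-15/2,-29/4 | -7,-6,-5,-4,-3,-2,-1,0 } so -57/8
v(RRRRRRRRBBBB) = { -8,-15/2,-29/4,-57/8 | -7,-6,-5,-4,-3,-2,-1,0 } so -113/16
v(RRRRRRRRBBBBB) = { -8,-15/2,-29/4,-57/8,-113/16 | -7,-6,-5,-4,-3,-2,-1,0 } so -225/32
v(RRRRRRRRBBBBBR) = { -8,-15/2,-29/4,-57/8,-113/16 | -225/32,-7,-6,-5,-4,-3,-2,-1,0 } so -451/64
v(RRRRRRRRBBBBBRB) = { -8,-15/2,-29/4,-57/8,-113/16,-451/64 | -225/32,-7,-6,-5,-4,-3,-2,-1,0 } so -901/128

-901/128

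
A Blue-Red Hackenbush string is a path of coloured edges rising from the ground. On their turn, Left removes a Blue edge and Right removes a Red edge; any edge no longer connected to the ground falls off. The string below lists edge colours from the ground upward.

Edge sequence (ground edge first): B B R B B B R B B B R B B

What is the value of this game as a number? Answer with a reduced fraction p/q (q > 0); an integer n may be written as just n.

3959/2048

Prefix values for B B R B B B R B B B R B B via {L|R} + simplicity:
g(B) = { 0 | ∅ } gives 1
g(BB) = { 0; 1 | ∅ } gives 2
g(BBR) = { 0; 1 | 2 } gives 3/2
g(BBRB) = { 0; 1; 3/2 | 2 } gives 7/4
g(BBRBB) = { 0; 1; 3/2; 7/4 | 2 } gives 15/8
g(BBRBBB) = { 0; 1; 3/2; 7/4; 15/8 | 2 } gives 31/16
g(BBRBBBR) = { 0; 1; 3/2; 7/4; 15/8 | 31/16; 2 } gives 61/32
g(BBRBBBRB) = { 0; 1; 3/2; 7/4; 15/8; 61/32 | 31/16; 2 } gives 123/64
g(BBRBBBRBB) = { 0; 1; 3/2; 7/4; 15/8; 61/32; 123/64 | 31/16; 2 } gives 247/128
g(BBRBBBRBBB) = { 0; 1; 3/2; 7/4; 15/8; 61/32; 123/64; 247/128 | 31/16; 2 } gives 495/256
g(BBRBBBRBBBR) = { 0; 1; 3/2; 7/4; 15/8; 61/32; 123/64; 247/128 | 495/256; 31/16; 2 } gives 989/512
g(BBRBBBRBBBRB) = { 0; 1; 3/2; 7/4; 15/8; 61/32; 123/64; 247/128; 989/512 | 495/256; 31/16; 2 } gives 1979/1024
g(BBRBBBRBBBRBB) = { 0; 1; 3/2; 7/4; 15/8; 61/32; 123/64; 247/128; 989/512; 1979/1024 | 495/256; 31/16; 2 } gives 3959/2048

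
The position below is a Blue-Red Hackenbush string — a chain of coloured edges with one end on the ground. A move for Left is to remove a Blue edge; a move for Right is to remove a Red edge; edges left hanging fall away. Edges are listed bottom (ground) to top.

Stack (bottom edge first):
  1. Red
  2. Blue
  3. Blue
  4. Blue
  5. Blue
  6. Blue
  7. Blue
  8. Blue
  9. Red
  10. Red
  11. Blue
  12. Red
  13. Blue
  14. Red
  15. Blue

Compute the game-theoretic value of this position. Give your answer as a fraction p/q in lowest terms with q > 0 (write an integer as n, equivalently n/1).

Build value(s[:k]) for k = 1..15, string s = Red Blue Blue Blue Blue Blue Blue Blue Red Red Blue Red Blue Red Blue.
1 of 15 · R · max L −∞ · min R 0 -> -1
2 of 15 · RB · max L -1 · min R 0 -> -1/2
3 of 15 · RBB · max L -1/2 · min R 0 -> -1/4
4 of 15 · RBBB · max L -1/4 · min R 0 -> -1/8
5 of 15 · RBBBB · max L -1/8 · min R 0 -> -1/16
6 of 15 · RBBBBB · max L -1/16 · min R 0 -> -1/32
7 of 15 · RBBBBBB · max L -1/32 · min R 0 -> -1/64
8 of 15 · RBBBBBBB · max L -1/64 · min R 0 -> -1/128
9 of 15 · RBBBBBBBR · max L -1/64 · min R -1/128 -> -3/256
10 of 15 · RBBBBBBBRR · max L -1/64 · min R -3/256 -> -7/512
11 of 15 · RBBBBBBBRRB · max L -7/512 · min R -3/256 -> -13/1024
12 of 15 · RBBBBBBBRRBR · max L -7/512 · min R -13/1024 -> -27/2048
13 of 15 · RBBBBBBBRRBRB · max L -27/2048 · min R -13/1024 -> -53/4096
14 of 15 · RBBBBBBBRRBRBR · max L -27/2048 · min R -53/4096 -> -107/8192
15 of 15 · RBBBBBBBRRBRBRB · max L -107/8192 · min R -53/4096 -> -213/16384

-213/16384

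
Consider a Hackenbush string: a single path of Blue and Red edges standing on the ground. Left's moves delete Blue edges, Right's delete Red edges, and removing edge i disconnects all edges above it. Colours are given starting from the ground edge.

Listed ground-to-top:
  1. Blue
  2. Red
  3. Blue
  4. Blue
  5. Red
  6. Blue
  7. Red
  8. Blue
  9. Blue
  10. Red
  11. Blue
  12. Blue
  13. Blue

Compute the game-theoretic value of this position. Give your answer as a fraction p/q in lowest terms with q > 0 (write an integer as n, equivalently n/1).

3439/4096

G_1 [B]  L=[0]  R=[]  ⇒ 1
G_2 [BR]  L=[0]  R=[1]  ⇒ 1/2
G_3 [BRB]  L=[0 1/2]  R=[1]  ⇒ 3/4
G_4 [BRBB]  L=[0 1/2 3/4]  R=[1]  ⇒ 7/8
G_5 [BRBBR]  L=[0 1/2 3/4]  R=[7/8 1]  ⇒ 13/16
G_6 [BRBBRB]  L=[0 1/2 3/4 13/16]  R=[7/8 1]  ⇒ 27/32
G_7 [BRBBRBR]  L=[0 1/2 3/4 13/16]  R=[27/32 7/8 1]  ⇒ 53/64
G_8 [BRBBRBRB]  L=[0 1/2 3/4 13/16 53/64]  R=[27/32 7/8 1]  ⇒ 107/128
G_9 [BRBBRBRBB]  L=[0 1/2 3/4 13/16 53/64 107/128]  R=[27/32 7/8 1]  ⇒ 215/256
G_10 [BRBBRBRBBR]  L=[0 1/2 3/4 13/16 53/64 107/128]  R=[215/256 27/32 7/8 1]  ⇒ 429/512
G_11 [BRBBRBRBBRB]  L=[0 1/2 3/4 13/16 53/64 107/128 429/512]  R=[215/256 27/32 7/8 1]  ⇒ 859/1024
G_12 [BRBBRBRBBRBB]  L=[0 1/2 3/4 13/16 53/64 107/128 429/512 859/1024]  R=[215/256 27/32 7/8 1]  ⇒ 1719/2048
G_13 [BRBBRBRBBRBBB]  L=[0 1/2 3/4 13/16 53/64 107/128 429/512 859/1024 1719/2048]  R=[215/256 27/32 7/8 1]  ⇒ 3439/4096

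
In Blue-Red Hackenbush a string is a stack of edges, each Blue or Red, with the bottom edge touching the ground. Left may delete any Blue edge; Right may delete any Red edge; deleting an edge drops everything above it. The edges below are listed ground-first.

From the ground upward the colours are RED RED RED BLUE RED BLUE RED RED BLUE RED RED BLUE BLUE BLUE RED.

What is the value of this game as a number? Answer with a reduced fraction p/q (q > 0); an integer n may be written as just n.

-11107/4096

Build g(s[:k]) for k = 1..15, string s = RED RED RED BLUE RED BLUE RED RED BLUE RED RED BLUE BLUE BLUE RED.
g_1 [R]  L=[—]  R=[0]  so -1
g_2 [RR]  L=[—]  R=[-1, 0]  so -2
g_3 [RRR]  L=[—]  R=[-2, -1, 0]  so -3
g_4 [RRRB]  L=[-3]  R=[-2, -1, 0]  so -5/2
g_5 [RRRBR]  L=[-3]  R=[-5/2, -2, -1, 0]  so -11/4
g_6 [RRRBRB]  L=[-3, -11/4]  R=[-5/2, -2, -1, 0]  so -21/8
g_7 [RRRBRBR]  L=[-3, -11/4]  R=[-21/8, -5/2, -2, -1, 0]  so -43/16
g_8 [RRRBRBRR]  L=[-3, -11/4]  R=[-43/16, -21/8, -5/2, -2, -1, 0]  so -87/32
g_9 [RRRBRBRRB]  L=[-3, -11/4, -87/32]  R=[-43/16, -21/8, -5/2, -2, -1, 0]  so -173/64
g_10 [RRRBRBRRBR]  L=[-3, -11/4, -87/32]  R=[-173/64, -43/16, -21/8, -5/2, -2, -1, 0]  so -347/128
g_11 [RRRBRBRRBRR]  L=[-3, -11/4, -87/32]  R=[-347/128, -173/64, -43/16, -21/8, -5/2, -2, -1, 0]  so -695/256
g_12 [RRRBRBRRBRRB]  L=[-3, -11/4, -87/32, -695/256]  R=[-347/128, -173/64, -43/16, -21/8, -5/2, -2, -1, 0]  so -1389/512
g_13 [RRRBRBRRBRRBB]  L=[-3, -11/4, -87/32, -695/256, -1389/512]  R=[-347/128, -173/64, -43/16, -21/8, -5/2, -2, -1, 0]  so -2777/1024
g_14 [RRRBRBRRBRRBBB]  L=[-3, -11/4, -87/32, -695/256, -1389/512, -2777/1024]  R=[-347/128, -173/64, -43/16, -21/8, -5/2, -2, -1, 0]  so -5553/2048
g_15 [RRRBRBRRBRRBBBR]  L=[-3, -11/4, -87/32, -695/256, -1389/512, -2777/1024]  R=[-5553/2048, -347/128, -173/64, -43/16, -21/8, -5/2, -2, -1, 0]  so -11107/4096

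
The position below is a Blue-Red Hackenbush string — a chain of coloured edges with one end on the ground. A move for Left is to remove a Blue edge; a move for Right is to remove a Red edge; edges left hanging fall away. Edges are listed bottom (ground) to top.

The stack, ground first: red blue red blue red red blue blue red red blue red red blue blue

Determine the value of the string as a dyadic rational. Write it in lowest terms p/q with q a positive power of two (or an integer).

-11481/16384

Recurse on prefixes of the 15-edge string red blue red blue red red blue blue red red blue red red blue blue:
1 of 15 · r · max L −∞ · min R 0 — -1
2 of 15 · rb · max L -1 · min R 0 — -1/2
3 of 15 · rbr · max L -1 · min R -1/2 — -3/4
4 of 15 · rbrb · max L -3/4 · min R -1/2 — -5/8
5 of 15 · rbrbr · max L -3/4 · min R -5/8 — -11/16
6 of 15 · rbrbrr · max L -3/4 · min R -11/16 — -23/32
7 of 15 · rbrbrrb · max L -23/32 · min R -11/16 — -45/64
8 of 15 · rbrbrrbb · max L -45/64 · min R -11/16 — -89/128
9 of 15 · rbrbrrbbr · max L -45/64 · min R -89/128 — -179/256
10 of 15 · rbrbrrbbrr · max L -45/64 · min R -179/256 — -359/512
11 of 15 · rbrbrrbbrrb · max L -359/512 · min R -179/256 — -717/1024
12 of 15 · rbrbrrbbrrbr · max L -359/512 · min R -717/1024 — -1435/2048
13 of 15 · rbrbrrbbrrbrr · max L -359/512 · min R -1435/2048 — -2871/4096
14 of 15 · rbrbrrbbrrbrrb · max L -2871/4096 · min R -1435/2048 — -5741/8192
15 of 15 · rbrbrrbbrrbrrbb · max L -5741/8192 · min R -1435/2048 — -11481/16384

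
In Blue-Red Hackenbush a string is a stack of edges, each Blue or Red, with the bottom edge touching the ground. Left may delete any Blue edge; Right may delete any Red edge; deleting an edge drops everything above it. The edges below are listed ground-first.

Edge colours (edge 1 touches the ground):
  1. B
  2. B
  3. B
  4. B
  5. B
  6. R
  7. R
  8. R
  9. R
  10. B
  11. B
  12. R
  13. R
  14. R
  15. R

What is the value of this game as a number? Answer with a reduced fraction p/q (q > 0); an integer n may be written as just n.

4193/1024

Recurse on prefixes of the 15-edge string B B B B B R R R R B B R R R R:
step 1: add B to get B; options L={ 0 } R={ · } => 1
step 2: add B to get BB; options L={ 0,1 } R={ · } => 2
step 3: add B to get BBB; options L={ 0,1,2 } R={ · } => 3
step 4: add B to get BBBB; options L={ 0,1,2,3 } R={ · } => 4
step 5: add B to get BBBBB; options L={ 0,1,2,3,4 } R={ · } => 5
step 6: add R to get BBBBBR; options L={ 0,1,2,3,4 } R={ 5 } => 9/2
step 7: add R to get BBBBBRR; options L={ 0,1,2,3,4 } R={ 9/2,5 } => 17/4
step 8: add R to get BBBBBRRR; options L={ 0,1,2,3,4 } R={ 17/4,9/2,5 } => 33/8
step 9: add R to get BBBBBRRRR; options L={ 0,1,2,3,4 } R={ 33/8,17/4,9/2,5 } => 65/16
step 10: add B to get BBBBBRRRRB; options L={ 0,1,2,3,4,65/16 } R={ 33/8,17/4,9/2,5 } => 131/32
step 11: add B to get BBBBBRRRRBB; options L={ 0,1,2,3,4,65/16,131/32 } R={ 33/8,17/4,9/2,5 } => 263/64
step 12: add R to get BBBBBRRRRBBR; options L={ 0,1,2,3,4,65/16,131/32 } R={ 263/64,33/8,17/4,9/2,5 } => 525/128
step 13: add R to get BBBBBRRRRBBRR; options L={ 0,1,2,3,4,65/16,131/32 } R={ 525/128,263/64,33/8,17/4,9/2,5 } => 1049/256
step 14: add R to get BBBBBRRRRBBRRR; options L={ 0,1,2,3,4,65/16,131/32 } R={ 1049/256,525/128,263/64,33/8,17/4,9/2,5 } => 2097/512
step 15: add R to get BBBBBRRRRBBRRRR; options L={ 0,1,2,3,4,65/16,131/32 } R={ 2097/512,1049/256,525/128,263/64,33/8,17/4,9/2,5 } => 4193/1024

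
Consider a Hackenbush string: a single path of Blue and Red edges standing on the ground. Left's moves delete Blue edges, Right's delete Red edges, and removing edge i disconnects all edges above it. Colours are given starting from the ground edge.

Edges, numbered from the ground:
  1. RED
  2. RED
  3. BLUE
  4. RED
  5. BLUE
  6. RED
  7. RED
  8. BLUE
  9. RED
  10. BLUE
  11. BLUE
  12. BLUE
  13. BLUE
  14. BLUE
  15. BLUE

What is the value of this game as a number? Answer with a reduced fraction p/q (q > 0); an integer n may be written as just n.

-13953/8192

Recurse on prefixes of the 15-edge string RED RED BLUE RED BLUE RED RED BLUE RED BLUE BLUE BLUE BLUE BLUE BLUE:
g(R) = { — | 0 } -> -1
g(RR) = { — | -1,0 } -> -2
g(RRB) = { -2 | -1,0 } -> -3/2
g(RRBR) = { -2 | -3/2,-1,0 } -> -7/4
g(RRBRB) = { -2,-7/4 | -3/2,-1,0 } -> -13/8
g(RRBRBR) = { -2,-7/4 | -13/8,-3/2,-1,0 } -> -27/16
g(RRBRBRR) = { -2,-7/4 | -27/16,-13/8,-3/2,-1,0 } -> -55/32
g(RRBRBRRB) = { -2,-7/4,-55/32 | -27/16,-13/8,-3/2,-1,0 } -> -109/64
g(RRBRBRRBR) = { -2,-7/4,-55/32 | -109/64,-27/16,-13/8,-3/2,-1,0 } -> -219/128
g(RRBRBRRBRB) = { -2,-7/4,-55/32,-219/128 | -109/64,-27/16,-13/8,-3/2,-1,0 } -> -437/256
g(RRBRBRRBRBB) = { -2,-7/4,-55/32,-219/128,-437/256 | -109/64,-27/16,-13/8,-3/2,-1,0 } -> -873/512
g(RRBRBRRBRBBB) = { -2,-7/4,-55/32,-219/128,-437/256,-873/512 | -109/64,-27/16,-13/8,-3/2,-1,0 } -> -1745/1024
g(RRBRBRRBRBBBB) = { -2,-7/4,-55/32,-219/128,-437/256,-873/512,-1745/1024 | -109/64,-27/16,-13/8,-3/2,-1,0 } -> -3489/2048
g(RRBRBRRBRBBBBB) = { -2,-7/4,-55/32,-219/128,-437/256,-873/512,-1745/1024,-3489/2048 | -109/64,-27/16,-13/8,-3/2,-1,0 } -> -6977/4096
g(RRBRBRRBRBBBBBB) = { -2,-7/4,-55/32,-219/128,-437/256,-873/512,-1745/1024,-3489/2048,-6977/4096 | -109/64,-27/16,-13/8,-3/2,-1,0 } -> -13953/8192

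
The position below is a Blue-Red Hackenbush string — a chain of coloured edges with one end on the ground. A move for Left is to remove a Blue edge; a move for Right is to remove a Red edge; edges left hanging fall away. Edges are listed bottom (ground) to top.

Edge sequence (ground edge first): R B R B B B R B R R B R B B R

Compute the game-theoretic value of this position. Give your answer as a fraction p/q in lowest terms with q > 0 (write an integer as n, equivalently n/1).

-8915/16384

Recurse on prefixes of the 15-edge string R B R B B B R B R R B R B B R:
R: Left { · }, Right { 0 } = simplest -1
RB: Left { -1 }, Right { 0 } = simplest -1/2
RBR: Left { -1 }, Right { -1/2, 0 } = simplest -3/4
RBRB: Left { -1, -3/4 }, Right { -1/2, 0 } = simplest -5/8
RBRBB: Left { -1, -3/4, -5/8 }, Right { -1/2, 0 } = simplest -9/16
RBRBBB: Left { -1, -3/4, -5/8, -9/16 }, Right { -1/2, 0 } = simplest -17/32
RBRBBBR: Left { -1, -3/4, -5/8, -9/16 }, Right { -17/32, -1/2, 0 } = simplest -35/64
RBRBBBRB: Left { -1, -3/4, -5/8, -9/16, -35/64 }, Right { -17/32, -1/2, 0 } = simplest -69/128
RBRBBBRBR: Left { -1, -3/4, -5/8, -9/16, -35/64 }, Right { -69/128, -17/32, -1/2, 0 } = simplest -139/256
RBRBBBRBRR: Left { -1, -3/4, -5/8, -9/16, -35/64 }, Right { -139/256, -69/128, -17/32, -1/2, 0 } = simplest -279/512
RBRBBBRBRRB: Left { -1, -3/4, -5/8, -9/16, -35/64, -279/512 }, Right { -139/256, -69/128, -17/32, -1/2, 0 } = simplest -557/1024
RBRBBBRBRRBR: Left { -1, -3/4, -5/8, -9/16, -35/64, -279/512 }, Right { -557/1024, -139/256, -69/128, -17/32, -1/2, 0 } = simplest -1115/2048
RBRBBBRBRRBRB: Left { -1, -3/4, -5/8, -9/16, -35/64, -279/512, -1115/2048 }, Right { -557/1024, -139/256, -69/128, -17/32, -1/2, 0 } = simplest -2229/4096
RBRBBBRBRRBRBB: Left { -1, -3/4, -5/8, -9/16, -35/64, -279/512, -1115/2048, -2229/4096 }, Right { -557/1024, -139/256, -69/128, -17/32, -1/2, 0 } = simplest -4457/8192
RBRBBBRBRRBRBBR: Left { -1, -3/4, -5/8, -9/16, -35/64, -279/512, -1115/2048, -2229/4096 }, Right { -4457/8192, -557/1024, -139/256, -69/128, -17/32, -1/2, 0 } = simplest -8915/16384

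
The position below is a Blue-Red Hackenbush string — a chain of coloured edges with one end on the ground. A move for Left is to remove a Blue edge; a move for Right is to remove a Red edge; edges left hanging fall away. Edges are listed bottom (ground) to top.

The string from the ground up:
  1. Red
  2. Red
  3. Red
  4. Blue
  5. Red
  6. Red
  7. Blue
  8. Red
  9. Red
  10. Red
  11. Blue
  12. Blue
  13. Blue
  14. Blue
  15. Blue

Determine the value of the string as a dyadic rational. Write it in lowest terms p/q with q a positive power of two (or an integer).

-11713/4096

v_1 [R]  L=[none]  R=[0]  = -1
v_2 [RR]  L=[none]  R=[-1,0]  = -2
v_3 [RRR]  L=[none]  R=[-2,-1,0]  = -3
v_4 [RRRB]  L=[-3]  R=[-2,-1,0]  = -5/2
v_5 [RRRBR]  L=[-3]  R=[-5/2,-2,-1,0]  = -11/4
v_6 [RRRBRR]  L=[-3]  R=[-11/4,-5/2,-2,-1,0]  = -23/8
v_7 [RRRBRRB]  L=[-3,-23/8]  R=[-11/4,-5/2,-2,-1,0]  = -45/16
v_8 [RRRBRRBR]  L=[-3,-23/8]  R=[-45/16,-11/4,-5/2,-2,-1,0]  = -91/32
v_9 [RRRBRRBRR]  L=[-3,-23/8]  R=[-91/32,-45/16,-11/4,-5/2,-2,-1,0]  = -183/64
v_10 [RRRBRRBRRR]  L=[-3,-23/8]  R=[-183/64,-91/32,-45/16,-11/4,-5/2,-2,-1,0]  = -367/128
v_11 [RRRBRRBRRRB]  L=[-3,-23/8,-367/128]  R=[-183/64,-91/32,-45/16,-11/4,-5/2,-2,-1,0]  = -733/256
v_12 [RRRBRRBRRRBB]  L=[-3,-23/8,-367/128,-733/256]  R=[-183/64,-91/32,-45/16,-11/4,-5/2,-2,-1,0]  = -1465/512
v_13 [RRRBRRBRRRBBB]  L=[-3,-23/8,-367/128,-733/256,-1465/512]  R=[-183/64,-91/32,-45/16,-11/4,-5/2,-2,-1,0]  = -2929/1024
v_14 [RRRBRRBRRRBBBB]  L=[-3,-23/8,-367/128,-733/256,-1465/512,-2929/1024]  R=[-183/64,-91/32,-45/16,-11/4,-5/2,-2,-1,0]  = -5857/2048
v_15 [RRRBRRBRRRBBBBB]  L=[-3,-23/8,-367/128,-733/256,-1465/512,-2929/1024,-5857/2048]  R=[-183/64,-91/32,-45/16,-11/4,-5/2,-2,-1,0]  = -11713/4096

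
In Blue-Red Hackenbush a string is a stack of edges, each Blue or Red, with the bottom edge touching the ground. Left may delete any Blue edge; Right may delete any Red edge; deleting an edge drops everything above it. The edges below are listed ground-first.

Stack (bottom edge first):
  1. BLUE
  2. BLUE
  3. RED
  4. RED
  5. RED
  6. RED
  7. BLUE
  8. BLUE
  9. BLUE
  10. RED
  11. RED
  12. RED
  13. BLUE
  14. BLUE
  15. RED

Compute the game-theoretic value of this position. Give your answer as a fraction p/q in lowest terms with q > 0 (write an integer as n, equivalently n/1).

Build v(s[:k]) for k = 1..15, string s = BLUE BLUE RED RED RED RED BLUE BLUE BLUE RED RED RED BLUE BLUE RED.
v(B) = { 0 | — } so 1
v(BB) = { 0,1 | — } so 2
v(BBR) = { 0,1 | 2 } so 3/2
v(BBRR) = { 0,1 | 3/2,2 } so 5/4
v(BBRRR) = { 0,1 | 5/4,3/2,2 } so 9/8
v(BBRRRR) = { 0,1 | 9/8,5/4,3/2,2 } so 17/16
v(BBRRRRB) = { 0,1,17/16 | 9/8,5/4,3/2,2 } so 35/32
v(BBRRRRBB) = { 0,1,17/16,35/32 | 9/8,5/4,3/2,2 } so 71/64
v(BBRRRRBBB) = { 0,1,17/16,35/32,71/64 | 9/8,5/4,3/2,2 } so 143/128
v(BBRRRRBBBR) = { 0,1,17/16,35/32,71/64 | 143/128,9/8,5/4,3/2,2 } so 285/256
v(BBRRRRBBBRR) = { 0,1,17/16,35/32,71/64 | 285/256,143/128,9/8,5/4,3/2,2 } so 569/512
v(BBRRRRBBBRRR) = { 0,1,17/16,35/32,71/64 | 569/512,285/256,143/128,9/8,5/4,3/2,2 } so 1137/1024
v(BBRRRRBBBRRRB) = { 0,1,17/16,35/32,71/64,1137/1024 | 569/512,285/256,143/128,9/8,5/4,3/2,2 } so 2275/2048
v(BBRRRRBBBRRRBB) = { 0,1,17/16,35/32,71/64,1137/1024,2275/2048 | 569/512,285/256,143/128,9/8,5/4,3/2,2 } so 4551/4096
v(BBRRRRBBBRRRBBR) = { 0,1,17/16,35/32,71/64,1137/1024,2275/2048 | 4551/4096,569/512,285/256,143/128,9/8,5/4,3/2,2 } so 9101/8192

9101/8192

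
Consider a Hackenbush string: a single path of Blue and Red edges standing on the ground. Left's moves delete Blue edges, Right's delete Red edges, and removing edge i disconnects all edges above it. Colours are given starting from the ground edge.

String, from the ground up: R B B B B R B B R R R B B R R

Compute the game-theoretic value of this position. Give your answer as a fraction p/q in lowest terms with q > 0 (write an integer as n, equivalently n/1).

R: Left { · }, Right { 0 } => simplest -1
RB: Left { -1 }, Right { 0 } => simplest -1/2
RBB: Left { -1,-1/2 }, Right { 0 } => simplest -1/4
RBBB: Left { -1,-1/2,-1/4 }, Right { 0 } => simplest -1/8
RBBBB: Left { -1,-1/2,-1/4,-1/8 }, Right { 0 } => simplest -1/16
RBBBBR: Left { -1,-1/2,-1/4,-1/8 }, Right { -1/16,0 } => simplest -3/32
RBBBBRB: Left { -1,-1/2,-1/4,-1/8,-3/32 }, Right { -1/16,0 } => simplest -5/64
RBBBBRBB: Left { -1,-1/2,-1/4,-1/8,-3/32,-5/64 }, Right { -1/16,0 } => simplest -9/128
RBBBBRBBR: Left { -1,-1/2,-1/4,-1/8,-3/32,-5/64 }, Right { -9/128,-1/16,0 } => simplest -19/256
RBBBBRBBRR: Left { -1,-1/2,-1/4,-1/8,-3/32,-5/64 }, Right { -19/256,-9/128,-1/16,0 } => simplest -39/512
RBBBBRBBRRR: Left { -1,-1/2,-1/4,-1/8,-3/32,-5/64 }, Right { -39/512,-19/256,-9/128,-1/16,0 } => simplest -79/1024
RBBBBRBBRRRB: Left { -1,-1/2,-1/4,-1/8,-3/32,-5/64,-79/1024 }, Right { -39/512,-19/256,-9/128,-1/16,0 } => simplest -157/2048
RBBBBRBBRRRBB: Left { -1,-1/2,-1/4,-1/8,-3/32,-5/64,-79/1024,-157/2048 }, Right { -39/512,-19/256,-9/128,-1/16,0 } => simplest -313/4096
RBBBBRBBRRRBBR: Left { -1,-1/2,-1/4,-1/8,-3/32,-5/64,-79/1024,-157/2048 }, Right { -313/4096,-39/512,-19/256,-9/128,-1/16,0 } => simplest -627/8192
RBBBBRBBRRRBBRR: Left { -1,-1/2,-1/4,-1/8,-3/32,-5/64,-79/1024,-157/2048 }, Right { -627/8192,-313/4096,-39/512,-19/256,-9/128,-1/16,0 } => simplest -1255/16384

-1255/16384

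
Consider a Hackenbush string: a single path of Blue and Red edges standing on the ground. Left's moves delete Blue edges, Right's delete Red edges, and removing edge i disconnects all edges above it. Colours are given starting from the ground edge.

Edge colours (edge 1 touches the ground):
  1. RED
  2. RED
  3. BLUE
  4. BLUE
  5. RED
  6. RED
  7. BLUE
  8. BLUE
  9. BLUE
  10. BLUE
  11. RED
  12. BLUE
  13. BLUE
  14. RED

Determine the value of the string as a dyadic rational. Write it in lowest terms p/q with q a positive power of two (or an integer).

-5651/4096

Build v(s[:k]) for k = 1..14, string s = RED RED BLUE BLUE RED RED BLUE BLUE BLUE BLUE RED BLUE BLUE RED.
v_1 [R]  L=[(no moves)]  R=[0]  → -1
v_2 [RR]  L=[(no moves)]  R=[-1, 0]  → -2
v_3 [RRB]  L=[-2]  R=[-1, 0]  → -3/2
v_4 [RRBB]  L=[-2, -3/2]  R=[-1, 0]  → -5/4
v_5 [RRBBR]  L=[-2, -3/2]  R=[-5/4, -1, 0]  → -11/8
v_6 [RRBBRR]  L=[-2, -3/2]  R=[-11/8, -5/4, -1, 0]  → -23/16
v_7 [RRBBRRB]  L=[-2, -3/2, -23/16]  R=[-11/8, -5/4, -1, 0]  → -45/32
v_8 [RRBBRRBB]  L=[-2, -3/2, -23/16, -45/32]  R=[-11/8, -5/4, -1, 0]  → -89/64
v_9 [RRBBRRBBB]  L=[-2, -3/2, -23/16, -45/32, -89/64]  R=[-11/8, -5/4, -1, 0]  → -177/128
v_10 [RRBBRRBBBB]  L=[-2, -3/2, -23/16, -45/32, -89/64, -177/128]  R=[-11/8, -5/4, -1, 0]  → -353/256
v_11 [RRBBRRBBBBR]  L=[-2, -3/2, -23/16, -45/32, -89/64, -177/128]  R=[-353/256, -11/8, -5/4, -1, 0]  → -707/512
v_12 [RRBBRRBBBBRB]  L=[-2, -3/2, -23/16, -45/32, -89/64, -177/128, -707/512]  R=[-353/256, -11/8, -5/4, -1, 0]  → -1413/1024
v_13 [RRBBRRBBBBRBB]  L=[-2, -3/2, -23/16, -45/32, -89/64, -177/128, -707/512, -1413/1024]  R=[-353/256, -11/8, -5/4, -1, 0]  → -2825/2048
v_14 [RRBBRRBBBBRBBR]  L=[-2, -3/2, -23/16, -45/32, -89/64, -177/128, -707/512, -1413/1024]  R=[-2825/2048, -353/256, -11/8, -5/4, -1, 0]  → -5651/4096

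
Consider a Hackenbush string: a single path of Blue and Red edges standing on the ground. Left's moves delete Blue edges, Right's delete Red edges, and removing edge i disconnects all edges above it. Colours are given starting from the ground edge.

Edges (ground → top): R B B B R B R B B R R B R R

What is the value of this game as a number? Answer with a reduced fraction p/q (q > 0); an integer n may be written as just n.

step 1: add R to get R; options L={ — } R={ 0 } — -1
step 2: add B to get RB; options L={ -1 } R={ 0 } — -1/2
step 3: add B to get RBB; options L={ -1,-1/2 } R={ 0 } — -1/4
step 4: add B to get RBBB; options L={ -1,-1/2,-1/4 } R={ 0 } — -1/8
step 5: add R to get RBBBR; options L={ -1,-1/2,-1/4 } R={ -1/8,0 } — -3/16
step 6: add B to get RBBBRB; options L={ -1,-1/2,-1/4,-3/16 } R={ -1/8,0 } — -5/32
step 7: add R to get RBBBRBR; options L={ -1,-1/2,-1/4,-3/16 } R={ -5/32,-1/8,0 } — -11/64
step 8: add B to get RBBBRBRB; options L={ -1,-1/2,-1/4,-3/16,-11/64 } R={ -5/32,-1/8,0 } — -21/128
step 9: add B to get RBBBRBRBB; options L={ -1,-1/2,-1/4,-3/16,-11/64,-21/128 } R={ -5/32,-1/8,0 } — -41/256
step 10: add R to get RBBBRBRBBR; options L={ -1,-1/2,-1/4,-3/16,-11/64,-21/128 } R={ -41/256,-5/32,-1/8,0 } — -83/512
step 11: add R to get RBBBRBRBBRR; options L={ -1,-1/2,-1/4,-3/16,-11/64,-21/128 } R={ -83/512,-41/256,-5/32,-1/8,0 } — -167/1024
step 12: add B to get RBBBRBRBBRRB; options L={ -1,-1/2,-1/4,-3/16,-11/64,-21/128,-167/1024 } R={ -83/512,-41/256,-5/32,-1/8,0 } — -333/2048
step 13: add R to get RBBBRBRBBRRBR; options L={ -1,-1/2,-1/4,-3/16,-11/64,-21/128,-167/1024 } R={ -333/2048,-83/512,-41/256,-5/32,-1/8,0 } — -667/4096
step 14: add R to get RBBBRBRBBRRBRR; options L={ -1,-1/2,-1/4,-3/16,-11/64,-21/128,-167/1024 } R={ -667/4096,-333/2048,-83/512,-41/256,-5/32,-1/8,0 } — -1335/8192

-1335/8192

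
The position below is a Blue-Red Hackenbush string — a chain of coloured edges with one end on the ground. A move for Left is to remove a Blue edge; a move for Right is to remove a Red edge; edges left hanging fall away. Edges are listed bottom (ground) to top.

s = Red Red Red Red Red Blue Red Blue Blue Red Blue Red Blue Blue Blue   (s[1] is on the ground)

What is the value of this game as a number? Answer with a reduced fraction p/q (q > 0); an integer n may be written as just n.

-4689/1024

edge 1 of 15 (Red): { (no moves) | 0 } — -1
edge 2 of 15 (Red): { (no moves) | -1,0 } — -2
edge 3 of 15 (Red): { (no moves) | -2,-1,0 } — -3
edge 4 of 15 (Red): { (no moves) | -3,-2,-1,0 } — -4
edge 5 of 15 (Red): { (no moves) | -4,-3,-2,-1,0 } — -5
edge 6 of 15 (Blue): { -5 | -4,-3,-2,-1,0 } — -9/2
edge 7 of 15 (Red): { -5 | -9/2,-4,-3,-2,-1,0 } — -19/4
edge 8 of 15 (Blue): { -5,-19/4 | -9/2,-4,-3,-2,-1,0 } — -37/8
edge 9 of 15 (Blue): { -5,-19/4,-37/8 | -9/2,-4,-3,-2,-1,0 } — -73/16
edge 10 of 15 (Red): { -5,-19/4,-37/8 | -73/16,-9/2,-4,-3,-2,-1,0 } — -147/32
edge 11 of 15 (Blue): { -5,-19/4,-37/8,-147/32 | -73/16,-9/2,-4,-3,-2,-1,0 } — -293/64
edge 12 of 15 (Red): { -5,-19/4,-37/8,-147/32 | -293/64,-73/16,-9/2,-4,-3,-2,-1,0 } — -587/128
edge 13 of 15 (Blue): { -5,-19/4,-37/8,-147/32,-587/128 | -293/64,-73/16,-9/2,-4,-3,-2,-1,0 } — -1173/256
edge 14 of 15 (Blue): { -5,-19/4,-37/8,-147/32,-587/128,-1173/256 | -293/64,-73/16,-9/2,-4,-3,-2,-1,0 } — -2345/512
edge 15 of 15 (Blue): { -5,-19/4,-37/8,-147/32,-587/128,-1173/256,-2345/512 | -293/64,-73/16,-9/2,-4,-3,-2,-1,0 } — -4689/1024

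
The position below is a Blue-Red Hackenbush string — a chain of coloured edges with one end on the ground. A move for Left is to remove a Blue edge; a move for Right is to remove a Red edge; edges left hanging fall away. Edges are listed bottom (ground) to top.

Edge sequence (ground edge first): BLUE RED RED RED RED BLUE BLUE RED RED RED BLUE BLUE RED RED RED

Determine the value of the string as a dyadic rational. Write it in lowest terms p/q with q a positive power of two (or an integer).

Prefix values for BLUE RED RED RED RED BLUE BLUE RED RED RED BLUE BLUE RED RED RED via {L|R} + simplicity:
B: Left { 0 }, Right {  } → simplest 1
BR: Left { 0 }, Right { 1 } → simplest 1/2
BRR: Left { 0 }, Right { 1/2; 1 } → simplest 1/4
BRRR: Left { 0 }, Right { 1/4; 1/2; 1 } → simplest 1/8
BRRRR: Left { 0 }, Right { 1/8; 1/4; 1/2; 1 } → simplest 1/16
BRRRRB: Left { 0; 1/16 }, Right { 1/8; 1/4; 1/2; 1 } → simplest 3/32
BRRRRBB: Left { 0; 1/16; 3/32 }, Right { 1/8; 1/4; 1/2; 1 } → simplest 7/64
BRRRRBBR: Left { 0; 1/16; 3/32 }, Right { 7/64; 1/8; 1/4; 1/2; 1 } → simplest 13/128
BRRRRBBRR: Left { 0; 1/16; 3/32 }, Right { 13/128; 7/64; 1/8; 1/4; 1/2; 1 } → simplest 25/256
BRRRRBBRRR: Left { 0; 1/16; 3/32 }, Right { 25/256; 13/128; 7/64; 1/8; 1/4; 1/2; 1 } → simplest 49/512
BRRRRBBRRRB: Left { 0; 1/16; 3/32; 49/512 }, Right { 25/256; 13/128; 7/64; 1/8; 1/4; 1/2; 1 } → simplest 99/1024
BRRRRBBRRRBB: Left { 0; 1/16; 3/32; 49/512; 99/1024 }, Right { 25/256; 13/128; 7/64; 1/8; 1/4; 1/2; 1 } → simplest 199/2048
BRRRRBBRRRBBR: Left { 0; 1/16; 3/32; 49/512; 99/1024 }, Right { 199/2048; 25/256; 13/128; 7/64; 1/8; 1/4; 1/2; 1 } → simplest 397/4096
BRRRRBBRRRBBRR: Left { 0; 1/16; 3/32; 49/512; 99/1024 }, Right { 397/4096; 199/2048; 25/256; 13/128; 7/64; 1/8; 1/4; 1/2; 1 } → simplest 793/8192
BRRRRBBRRRBBRRR: Left { 0; 1/16; 3/32; 49/512; 99/1024 }, Right { 793/8192; 397/4096; 199/2048; 25/256; 13/128; 7/64; 1/8; 1/4; 1/2; 1 } → simplest 1585/16384

1585/16384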